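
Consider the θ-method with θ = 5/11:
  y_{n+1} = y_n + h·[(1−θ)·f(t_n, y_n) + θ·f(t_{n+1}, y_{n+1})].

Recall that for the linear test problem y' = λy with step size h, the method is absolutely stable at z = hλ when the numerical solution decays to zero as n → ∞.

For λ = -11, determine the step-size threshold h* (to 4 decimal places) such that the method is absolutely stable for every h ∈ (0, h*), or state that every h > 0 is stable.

On y'=λy, z=hλ:
  y_{n+1} = y_n + z·[6/11·y_n + 5/11·y_{n+1}] ⇒ (1 − 5/11z)y_{n+1} = (1 + 6/11z)y_n
  Hence R(z) = (1 + 6/11z)/(1 − 5/11z).

Find x<0 with |R(x)|<1.
x=-1.02: |R|=0.3031
R=−1: 1+6/11x = −1+5/11x ⇒ -1/11x=2 ⇒ x=2/(-1/11)=-22.0000
Confirm numerically:
  x=-18.960: |R|=0.97127 <1
  x=-12.812: |R|=0.87759 <1
  x=-9.853: |R|=0.79844 <1
  x=-22.082: |R|=1.00068 >1
  x=-22.037: |R|=1.00031 >1
Stable set (-22.0000, 0).

(-22.0000,0); λ=-11 ⇒ h* = (22)/11 = 2.0000.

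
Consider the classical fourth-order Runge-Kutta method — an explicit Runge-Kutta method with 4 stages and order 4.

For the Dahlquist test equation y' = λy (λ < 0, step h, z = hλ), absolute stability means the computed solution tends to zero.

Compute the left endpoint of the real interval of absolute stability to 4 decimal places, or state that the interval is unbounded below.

With y'=λy (z=hλ):
  order 4, 4-stage ⇒ R(z)=1+z+z^2/2+z^3/6+z^4/24
  (e.g. R(-0.39)=0.67713, |R|=0.67713)

Boundary: |R(x)|=1, x<0.
x=-0.39: |R|=0.6771
|R(-3.08)|=1.5432 |R(-2.94)|=1.2594 |R(-2.56)|=0.7102
Bisect:
  x_lo=-3.3740 |R|=2.3160  x_hi=-0.1789 |R|=0.8362
  mid=-1.77645 |R|=0.28205 →hi
  mid=-2.57520 |R|=0.72677 →hi
  mid=-2.97458 |R|=1.32496 →lo
  mid=-2.77489 |R|=0.98442 →hi
  mid=-2.87473 |R|=1.14343 →lo
  mid=-2.82481 |R|=1.06123 →lo
  mid=-2.79985 |R|=1.02217 →lo
  mid=-2.78737 |R|=1.00313 →lo
  ...
  [-2.78542,-2.78522] ⇒ x*=-2.7853
So |R|<1 on (-2.7853, 0).

left endpoint -2.7853.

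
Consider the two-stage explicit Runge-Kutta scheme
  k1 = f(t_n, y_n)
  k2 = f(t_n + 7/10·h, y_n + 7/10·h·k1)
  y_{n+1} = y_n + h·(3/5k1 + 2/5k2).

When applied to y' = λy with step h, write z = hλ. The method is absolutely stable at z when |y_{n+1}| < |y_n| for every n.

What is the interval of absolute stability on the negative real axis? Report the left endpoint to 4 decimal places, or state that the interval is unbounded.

On y'=λy, z=hλ:
  k1=λy_n ⇒ h·k1=z·y_n;  k2=λ(1+7/10z)y_n ⇒ h·k2=z(1+7/10z)y_n
  y_{n+1}/y_n = 1 + 3/5z + 2/5z(1+7/10z) = 1 + z + 7/25z²
  so R(z) = 1 + z + 7/25z².

Find x<0 with |R(x)|<1.
x=-1.16: |R|=0.2168
R=1: x+7/25x²=0 ⇒ x=−25/7=-3.5714; min R=1−1/(4·7/25)=0.1071>−1
Confirm numerically:
  x=-3.005: |R|=0.52341 <1
  x=-2.973: |R|=0.50184 <1
  x=-2.284: |R|=0.17666 <1
  x=-1.936: |R|=0.11347 <1
  x=-4.141: |R|=1.66041 >1
  x=-4.023: |R|=1.50867 >1
  x=-3.756: |R|=1.19411 >1
Interval (-3.5714, 0).

z∈(-3.5714,0).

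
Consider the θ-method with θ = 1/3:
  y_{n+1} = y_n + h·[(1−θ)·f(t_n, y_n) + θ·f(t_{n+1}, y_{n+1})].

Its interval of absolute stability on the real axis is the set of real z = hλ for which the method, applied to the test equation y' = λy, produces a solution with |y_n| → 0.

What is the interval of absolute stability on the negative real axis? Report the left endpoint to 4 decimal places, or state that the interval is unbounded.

(-6.0000, 0).

Set f=λy, z=hλ:
  y_{n+1} = y_n + z·[2/3·y_n + 1/3·y_{n+1}] ⇒ (1 − 1/3z)y_{n+1} = (1 + 2/3z)y_n
  R(z) = (1 + 2/3z)/(1 − 1/3z).

Solve |R(x)|<1 on ℝ⁻.
x=-0.35: |R|=0.6866
R=−1: 1+2/3x = −1+1/3x ⇒ -1/3x=2 ⇒ x=2/(-1/3)=-6.0000
Confirm numerically:
  x=-5.764: |R|=0.97307 <1
  x=-4.068: |R|=0.72666 <1
  x=-3.364: |R|=0.58580 <1
  x=-6.595: |R|=1.06201 >1
  x=-6.547: |R|=1.05730 >1
  x=-6.359: |R|=1.03836 >1
Stable set (-6.0000, 0).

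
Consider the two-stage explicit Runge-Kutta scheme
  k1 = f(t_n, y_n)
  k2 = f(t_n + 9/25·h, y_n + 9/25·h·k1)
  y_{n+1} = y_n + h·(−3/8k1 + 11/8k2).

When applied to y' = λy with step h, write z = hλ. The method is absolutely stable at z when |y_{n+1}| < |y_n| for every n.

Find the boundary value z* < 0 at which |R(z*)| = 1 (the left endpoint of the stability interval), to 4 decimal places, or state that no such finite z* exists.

z* = -2.0202.

Test eqn y'=λy, z=hλ:
  k1=λy_n ⇒ h·k1=z·y_n;  k2=λ(1+9/25z)y_n ⇒ h·k2=z(1+9/25z)y_n
  y_{n+1}/y_n = 1 − 3/8z + 11/8z(1+9/25z) = 1 + z + 99/200z²
  so R(z) = 1 + z + 99/200z².

Need |R(x)|<1, x<0.
x=-1.09: |R|=0.4981
R=1: x+99/200x²=0 ⇒ x=−200/99=-2.0202; min R=1−1/(4·99/200)=0.4949>−1
Confirm numerically:
  x=-1.969: |R|=0.95010 <1
  x=-1.525: |R|=0.62618 <1
  x=-1.519: |R|=0.62314 <1
  x=-1.389: |R|=0.56601 <1
  x=-2.485: |R|=1.57174 >1
  x=-2.406: |R|=1.45947 >1
So |R|<1 on (-2.0202, 0).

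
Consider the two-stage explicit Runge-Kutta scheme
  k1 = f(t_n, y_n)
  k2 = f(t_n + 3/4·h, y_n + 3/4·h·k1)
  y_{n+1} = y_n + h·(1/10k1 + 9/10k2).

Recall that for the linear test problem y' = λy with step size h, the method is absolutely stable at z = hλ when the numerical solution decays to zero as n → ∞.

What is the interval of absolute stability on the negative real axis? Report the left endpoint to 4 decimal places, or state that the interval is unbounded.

(-1.4815, 0).

With y'=λy (z=hλ):
  k1=λy_n ⇒ h·k1=z·y_n;  k2=λ(1+3/4z)y_n ⇒ h·k2=z(1+3/4z)y_n
  y_{n+1}/y_n = 1 + 1/10z + 9/10z(1+3/4z) = 1 + z + 27/40z²
  ⇒ R(z) = 1 + z + 27/40z².

Solve |R(x)|<1 on ℝ⁻.
x=-0.64: |R|=0.6365
R=1: x+27/40x²=0 ⇒ x=−40/27=-1.4815; min R=1−1/(4·27/40)=0.6296>−1
Confirm numerically:
  x=-1.287: |R|=0.83105 <1
  x=-0.898: |R|=0.64632 <1
  x=-0.730: |R|=0.62971 <1
  x=-1.963: |R|=1.63802 >1
  x=-1.515: |R|=1.03428 >1
So |R|<1 on (-1.4815, 0).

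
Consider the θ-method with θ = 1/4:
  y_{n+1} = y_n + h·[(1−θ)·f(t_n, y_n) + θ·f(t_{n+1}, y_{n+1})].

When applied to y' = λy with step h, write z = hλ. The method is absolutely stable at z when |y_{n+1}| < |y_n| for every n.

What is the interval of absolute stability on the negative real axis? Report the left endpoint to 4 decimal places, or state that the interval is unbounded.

z∈(-4.0000,0).

With y'=λy (z=hλ):
  y_{n+1} = y_n + z·[3/4·y_n + 1/4·y_{n+1}] ⇒ (1 − 1/4z)y_{n+1} = (1 + 3/4z)y_n
  Hence R(z) = (1 + 3/4z)/(1 − 1/4z).

Solve |R(x)|<1 on ℝ⁻.
x=-0.47: |R|=0.5794
R=−1: 1+3/4x = −1+1/4x ⇒ -1/2x=2 ⇒ x=2/(-1/2)=-4.0000
Confirm numerically:
  x=-3.560: |R|=0.88360 <1
  x=-2.267: |R|=0.44694 <1
  x=-2.138: |R|=0.39329 <1
  x=-2.016: |R|=0.34043 <1
  x=-4.476: |R|=1.11232 >1
  x=-4.393: |R|=1.09365 >1
So |R|<1 on (-4.0000, 0).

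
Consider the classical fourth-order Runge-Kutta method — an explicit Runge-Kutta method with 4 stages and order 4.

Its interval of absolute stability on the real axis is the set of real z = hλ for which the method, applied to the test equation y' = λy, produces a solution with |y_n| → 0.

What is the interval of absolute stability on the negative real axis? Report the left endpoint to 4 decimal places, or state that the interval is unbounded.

On y'=λy, z=hλ:
  order 4, 4-stage ⇒ R(z)=1+z+z^2/2+z^3/6+z^4/24
  (e.g. R(-1.79)=0.28392, |R|=0.28392)

Find x<0 with |R(x)|<1.
x=-1.79: |R|=0.2839
|R(-2.99)|=1.3551 |R(-2.02)|=0.3402 |R(-1.51)|=0.2728
Bisect:
  x_lo=-3.6686 |R|=3.3790  x_hi=-0.2989 |R|=0.7416
  mid=-1.98377 |R|=0.32805 →hi
  mid=-2.82619 |R|=1.06343 →lo
  mid=-2.40498 |R|=0.56252 →hi
  mid=-2.61558 |R|=0.77286 →hi
  mid=-2.72089 |R|=0.90716 →hi
  mid=-2.77354 |R|=0.98242 →hi
  mid=-2.79986 |R|=1.02219 →lo
  mid=-2.78670 |R|=1.00212 →lo
  ...
  [-2.78547,-2.78526] ⇒ x*=-2.7853
So |R|<1 on (-2.7853, 0).

(-2.7853, 0).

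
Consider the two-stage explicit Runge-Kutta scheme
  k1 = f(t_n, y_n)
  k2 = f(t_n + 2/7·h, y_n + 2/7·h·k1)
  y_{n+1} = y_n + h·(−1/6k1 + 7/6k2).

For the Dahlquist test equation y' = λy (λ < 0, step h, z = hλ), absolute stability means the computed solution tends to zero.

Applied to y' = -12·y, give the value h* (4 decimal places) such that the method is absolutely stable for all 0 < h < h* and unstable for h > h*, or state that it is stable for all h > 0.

(-3.0000,0); λ=-12 ⇒ h* = (3)/12 = 0.2500.

On y'=λy, z=hλ:
  k1=λy_n ⇒ h·k1=z·y_n;  k2=λ(1+2/7z)y_n ⇒ h·k2=z(1+2/7z)y_n
  y_{n+1}/y_n = 1 − 1/6z + 7/6z(1+2/7z) = 1 + z + 1/3z²
  ⇒ R(z) = 1 + z + 1/3z².

Solve |R(x)|<1 on ℝ⁻.
x=-0.39: |R|=0.6607
R=1: x+1/3x²=0 ⇒ x=−3=-3.0000; min R=1−1/(4·1/3)=0.2500>−1
Confirm numerically:
  x=-2.911: |R|=0.91364 <1
  x=-2.420: |R|=0.53213 <1
  x=-2.174: |R|=0.40143 <1
  x=-3.517: |R|=1.60610 >1
  x=-3.273: |R|=1.29784 >1
Stable set (-3.0000, 0).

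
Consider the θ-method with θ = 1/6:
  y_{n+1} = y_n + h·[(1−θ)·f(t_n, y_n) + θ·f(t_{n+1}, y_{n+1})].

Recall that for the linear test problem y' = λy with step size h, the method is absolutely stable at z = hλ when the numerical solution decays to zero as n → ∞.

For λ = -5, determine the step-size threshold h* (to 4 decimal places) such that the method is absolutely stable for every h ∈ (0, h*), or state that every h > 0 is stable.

(-3.0000,0); λ=-5 ⇒ h* = (3)/5 = 0.6000.

On y'=λy, z=hλ:
  y_{n+1} = y_n + z·[5/6·y_n + 1/6·y_{n+1}] ⇒ (1 − 1/6z)y_{n+1} = (1 + 5/6z)y_n
  so R(z) = (1 + 5/6z)/(1 − 1/6z).

Find x<0 with |R(x)|<1.
x=-1.3: |R|=0.0685
R=−1: 1+5/6x = −1+1/6x ⇒ -2/3x=2 ⇒ x=2/(-2/3)=-3.0000
Confirm numerically:
  x=-2.363: |R|=0.69532 <1
  x=-2.004: |R|=0.50225 <1
  x=-1.636: |R|=0.28549 <1
  x=-3.377: |R|=1.16082 >1
  x=-3.357: |R|=1.15261 >1
  x=-3.231: |R|=1.10010 >1
So |R|<1 on (-3.0000, 0).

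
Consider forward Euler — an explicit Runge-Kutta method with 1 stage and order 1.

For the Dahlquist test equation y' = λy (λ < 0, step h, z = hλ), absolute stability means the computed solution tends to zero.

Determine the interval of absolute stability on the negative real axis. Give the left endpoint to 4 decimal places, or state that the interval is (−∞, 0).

(-2.0000, 0).

Set f=λy, z=hλ:
  order 1, 1-stage ⇒ R(z)=1+z
  (e.g. R(-1.78)=-0.78000, |R|=0.78000)

Solve |R(x)|<1 on ℝ⁻.
x=-1.78: |R|=0.7800
|R(-2.36)|=1.3600 |R(-1.48)|=0.4800 |R(-0.61)|=0.3900
Bisect:
  x_lo=-2.6793 |R|=1.6793  x_hi=-0.0641 |R|=0.9359
  mid=-1.37171 |R|=0.37171 →hi
  mid=-2.02551 |R|=1.02551 →lo
  mid=-1.69861 |R|=0.69861 →hi
  mid=-1.86206 |R|=0.86206 →hi
  mid=-1.94378 |R|=0.94378 →hi
  mid=-1.98464 |R|=0.98464 →hi
  mid=-2.00508 |R|=1.00508 →lo
  mid=-1.99486 |R|=0.99486 →hi
  ...
  [-2.00013,-1.99997] ⇒ x*=-2.0000
So |R|<1 on (-2.0000, 0).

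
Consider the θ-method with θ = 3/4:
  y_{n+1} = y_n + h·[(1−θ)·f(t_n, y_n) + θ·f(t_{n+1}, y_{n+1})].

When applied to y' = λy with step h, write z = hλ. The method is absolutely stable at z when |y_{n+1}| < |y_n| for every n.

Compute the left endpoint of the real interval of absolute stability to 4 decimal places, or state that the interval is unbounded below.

interval (−∞, 0).

Set f=λy, z=hλ:
  y_{n+1} = y_n + z·[1/4·y_n + 3/4·y_{n+1}] ⇒ (1 − 3/4z)y_{n+1} = (1 + 1/4z)y_n
  R(z) = (1 + 1/4z)/(1 − 3/4z).

Solve |R(x)|<1 on ℝ⁻.
x=-1.23: |R|=0.3602
x=-2: |R|=0.2000
x=-10: |R|=0.1765
x=-100: |R|=0.3158
θ=3/4≥1/2 ⇒ |1+1/4x|<|1−3/4x| ∀x<0 ⇒ unbounded interval.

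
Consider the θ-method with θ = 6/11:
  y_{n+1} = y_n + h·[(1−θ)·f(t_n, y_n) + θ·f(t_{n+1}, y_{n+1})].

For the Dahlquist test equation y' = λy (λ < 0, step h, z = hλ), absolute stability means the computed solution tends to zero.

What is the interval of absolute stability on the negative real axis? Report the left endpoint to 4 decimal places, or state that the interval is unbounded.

On y'=λy, z=hλ:
  y_{n+1} = y_n + z·[5/11·y_n + 6/11·y_{n+1}] ⇒ (1 − 6/11z)y_{n+1} = (1 + 5/11z)y_n
  R(z) = (1 + 5/11z)/(1 − 6/11z).

Solve |R(x)|<1 on ℝ⁻.
x=-0.91: |R|=0.3919
x=-2: |R|=0.0435
x=-10: |R|=0.5493
x=-100: |R|=0.8003
θ=6/11≥1/2 ⇒ |1+5/11x|<|1−6/11x| ∀x<0 ⇒ unbounded interval.

(−∞, 0) — no finite endpoint.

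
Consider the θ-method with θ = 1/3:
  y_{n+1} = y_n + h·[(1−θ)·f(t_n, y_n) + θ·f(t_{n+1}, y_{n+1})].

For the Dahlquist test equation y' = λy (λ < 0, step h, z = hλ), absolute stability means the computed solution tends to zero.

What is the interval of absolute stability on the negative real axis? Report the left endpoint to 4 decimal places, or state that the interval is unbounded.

With y'=λy (z=hλ):
  y_{n+1} = y_n + z·[2/3·y_n + 1/3·y_{n+1}] ⇒ (1 − 1/3z)y_{n+1} = (1 + 2/3z)y_n
  R(z) = (1 + 2/3z)/(1 − 1/3z).

Need |R(x)|<1, x<0.
x=-0.72: |R|=0.4194
R=−1: 1+2/3x = −1+1/3x ⇒ -1/3x=2 ⇒ x=2/(-1/3)=-6.0000
Confirm numerically:
  x=-5.074: |R|=0.88531 <1
  x=-4.998: |R|=0.87472 <1
  x=-3.233: |R|=0.55607 <1
  x=-6.492: |R|=1.05183 >1
  x=-6.267: |R|=1.02881 >1
  x=-6.264: |R|=1.02850 >1
So |R|<1 on (-6.0000, 0).

z∈(-6.0000,0).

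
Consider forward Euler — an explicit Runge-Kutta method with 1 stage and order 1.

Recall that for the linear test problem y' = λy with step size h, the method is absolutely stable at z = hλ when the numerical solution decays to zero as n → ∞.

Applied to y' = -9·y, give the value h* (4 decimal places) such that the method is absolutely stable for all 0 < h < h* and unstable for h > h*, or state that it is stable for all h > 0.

(-2.0000,0); λ=-9 ⇒ h* = 0.2222.

Test eqn y'=λy, z=hλ:
  order 1, 1-stage ⇒ R(z)=1+z
  (e.g. R(-0.37)=0.63000, |R|=0.63000)

Find x<0 with |R(x)|<1.
x=-0.37: |R|=0.6300
|R(-1.77)|=0.7700 |R(-1.62)|=0.6200 |R(-1.33)|=0.3300
Bisect:
  x_lo=-2.7020 |R|=1.7020  x_hi=-0.3745 |R|=0.6255
  mid=-1.53827 |R|=0.53827 →hi
  mid=-2.12015 |R|=1.12015 →lo
  mid=-1.82921 |R|=0.82921 →hi
  mid=-1.97468 |R|=0.97468 →hi
  mid=-2.04742 |R|=1.04742 →lo
  mid=-2.01105 |R|=1.01105 →lo
  mid=-1.99286 |R|=0.99286 →hi
  mid=-2.00196 |R|=1.00196 →lo
  mid=-1.99741 |R|=0.99741 →hi
  mid=-1.99968 |R|=0.99968 →hi
  ...
  [-2.00011,-1.99997] ⇒ x*=-2.0000
Stable set (-2.0000, 0).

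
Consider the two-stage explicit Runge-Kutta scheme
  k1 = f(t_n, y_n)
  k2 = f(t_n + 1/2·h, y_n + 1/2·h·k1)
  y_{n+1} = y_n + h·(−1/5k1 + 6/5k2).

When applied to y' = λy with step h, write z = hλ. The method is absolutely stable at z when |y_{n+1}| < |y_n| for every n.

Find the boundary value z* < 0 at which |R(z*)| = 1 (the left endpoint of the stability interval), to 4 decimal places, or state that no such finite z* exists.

Test eqn y'=λy, z=hλ:
  k1=λy_n ⇒ h·k1=z·y_n;  k2=λ(1+1/2z)y_n ⇒ h·k2=z(1+1/2z)y_n
  y_{n+1}/y_n = 1 − 1/5z + 6/5z(1+1/2z) = 1 + z + 3/5z²
  so R(z) = 1 + z + 3/5z².

Find x<0 with |R(x)|<1.
x=-0.85: |R|=0.5835
R=1: x+3/5x²=0 ⇒ x=−5/3=-1.6667; min R=1−1/(4·3/5)=0.5833>−1
Confirm numerically:
  x=-1.490: |R|=0.84206 <1
  x=-1.338: |R|=0.73615 <1
  x=-1.263: |R|=0.69410 <1
  x=-0.957: |R|=0.59251 <1
  x=-2.251: |R|=1.78920 >1
  x=-2.148: |R|=1.62034 >1
So |R|<1 on (-1.6667, 0).

z* = -1.6667.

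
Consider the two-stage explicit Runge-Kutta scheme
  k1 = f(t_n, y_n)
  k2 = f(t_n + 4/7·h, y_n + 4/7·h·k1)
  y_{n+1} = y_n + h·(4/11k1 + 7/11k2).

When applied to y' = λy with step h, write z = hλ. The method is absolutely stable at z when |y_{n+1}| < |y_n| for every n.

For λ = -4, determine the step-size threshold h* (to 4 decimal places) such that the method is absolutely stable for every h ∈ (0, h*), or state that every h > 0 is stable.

Test eqn y'=λy, z=hλ:
  k1=λy_n ⇒ h·k1=z·y_n;  k2=λ(1+4/7z)y_n ⇒ h·k2=z(1+4/7z)y_n
  y_{n+1}/y_n = 1 + 4/11z + 7/11z(1+4/7z) = 1 + z + 4/11z²
  ⇒ R(z) = 1 + z + 4/11z².

Solve |R(x)|<1 on ℝ⁻.
x=-1.29: |R|=0.3151
R=1: x+4/11x²=0 ⇒ x=−11/4=-2.7500; min R=1−1/(4·4/11)=0.3125>−1
Confirm numerically:
  x=-2.584: |R|=0.84402 <1
  x=-1.895: |R|=0.41083 <1
  x=-1.621: |R|=0.33451 <1
  x=-3.207: |R|=1.53295 >1
  x=-2.997: |R|=1.26919 >1
  x=-2.929: |R|=1.19065 >1
Interval (-2.7500, 0).

(-2.7500,0); λ=-4 ⇒ h* = (11/4)/4 = 0.6875.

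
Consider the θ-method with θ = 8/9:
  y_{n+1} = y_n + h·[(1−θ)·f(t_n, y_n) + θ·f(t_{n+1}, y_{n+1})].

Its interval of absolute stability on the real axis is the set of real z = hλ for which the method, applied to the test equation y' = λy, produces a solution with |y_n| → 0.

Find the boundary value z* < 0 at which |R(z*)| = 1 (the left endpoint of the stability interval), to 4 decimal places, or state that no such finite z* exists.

(−∞, 0) — no finite endpoint.

Set f=λy, z=hλ:
  y_{n+1} = y_n + z·[1/9·y_n + 8/9·y_{n+1}] ⇒ (1 − 8/9z)y_{n+1} = (1 + 1/9z)y_n
  Hence R(z) = (1 + 1/9z)/(1 − 8/9z).

Need |R(x)|<1, x<0.
x=-0.42: |R|=0.6942
x=-2: |R|=0.2800
x=-10: |R|=0.0112
x=-100: |R|=0.1125
θ=8/9≥1/2 ⇒ |1+1/9x|<|1−8/9x| ∀x<0 ⇒ interval (−∞,0).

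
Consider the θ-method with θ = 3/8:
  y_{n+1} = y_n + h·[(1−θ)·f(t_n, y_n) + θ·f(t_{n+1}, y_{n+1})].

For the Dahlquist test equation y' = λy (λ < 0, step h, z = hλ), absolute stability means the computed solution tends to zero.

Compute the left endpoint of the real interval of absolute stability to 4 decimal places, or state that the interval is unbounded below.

z* = -8.0000.

On y'=λy, z=hλ:
  y_{n+1} = y_n + z·[5/8·y_n + 3/8·y_{n+1}] ⇒ (1 − 3/8z)y_{n+1} = (1 + 5/8z)y_n
  Hence R(z) = (1 + 5/8z)/(1 − 3/8z).

Need |R(x)|<1, x<0.
x=-0.8: |R|=0.3846
R=−1: 1+5/8x = −1+3/8x ⇒ -1/4x=2 ⇒ x=2/(-1/4)=-8.0000
Confirm numerically:
  x=-6.426: |R|=0.88460 <1
  x=-5.903: |R|=0.83687 <1
  x=-3.218: |R|=0.45825 <1
  x=-8.530: |R|=1.03156 >1
  x=-8.375: |R|=1.02264 >1
  x=-8.309: |R|=1.01877 >1
Stable set (-8.0000, 0).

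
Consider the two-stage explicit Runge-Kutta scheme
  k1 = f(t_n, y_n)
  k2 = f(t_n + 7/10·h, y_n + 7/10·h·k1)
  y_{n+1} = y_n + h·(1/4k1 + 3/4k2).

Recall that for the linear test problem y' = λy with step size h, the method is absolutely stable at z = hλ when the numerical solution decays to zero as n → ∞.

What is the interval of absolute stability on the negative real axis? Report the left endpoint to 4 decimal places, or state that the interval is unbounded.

z∈(-1.9048,0).

Test eqn y'=λy, z=hλ:
  k1=λy_n ⇒ h·k1=z·y_n;  k2=λ(1+7/10z)y_n ⇒ h·k2=z(1+7/10z)y_n
  y_{n+1}/y_n = 1 + 1/4z + 3/4z(1+7/10z) = 1 + z + 21/40z²
  R(z) = 1 + z + 21/40z².

Solve |R(x)|<1 on ℝ⁻.
x=-1.66: |R|=0.7867
R=1: x+21/40x²=0 ⇒ x=−40/21=-1.9048; min R=1−1/(4·21/40)=0.5238>−1
Confirm numerically:
  x=-1.641: |R|=0.77276 <1
  x=-1.445: |R|=0.65121 <1
  x=-0.839: |R|=0.53056 <1
  x=-0.792: |R|=0.53731 <1
  x=-2.486: |R|=1.75860 >1
  x=-2.407: |R|=1.63467 >1
  x=-2.030: |R|=1.13347 >1
Stable set (-1.9048, 0).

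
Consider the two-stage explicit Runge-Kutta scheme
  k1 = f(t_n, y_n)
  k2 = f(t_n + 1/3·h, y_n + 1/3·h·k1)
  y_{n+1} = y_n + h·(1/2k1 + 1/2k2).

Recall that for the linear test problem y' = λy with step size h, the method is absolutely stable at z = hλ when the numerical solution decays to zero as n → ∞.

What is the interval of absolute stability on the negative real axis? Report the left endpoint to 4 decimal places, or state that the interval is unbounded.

z∈(-6.0000,0).

Test eqn y'=λy, z=hλ:
  k1=λy_n ⇒ h·k1=z·y_n;  k2=λ(1+1/3z)y_n ⇒ h·k2=z(1+1/3z)y_n
  y_{n+1}/y_n = 1 + 1/2z + 1/2z(1+1/3z) = 1 + z + 1/6z²
  R(z) = 1 + z + 1/6z².

Find x<0 with |R(x)|<1.
x=-1.62: |R|=0.1826
R=1: x+1/6x²=0 ⇒ x=−6=-6.0000; min R=1−1/(4·1/6)=-0.5000>−1
Confirm numerically:
  x=-5.378: |R|=0.44248 <1
  x=-2.994: |R|=0.49999 <1
  x=-2.579: |R|=0.47046 <1
  x=-6.411: |R|=1.43915 >1
  x=-6.357: |R|=1.37824 >1
  x=-6.266: |R|=1.27779 >1
Interval (-6.0000, 0).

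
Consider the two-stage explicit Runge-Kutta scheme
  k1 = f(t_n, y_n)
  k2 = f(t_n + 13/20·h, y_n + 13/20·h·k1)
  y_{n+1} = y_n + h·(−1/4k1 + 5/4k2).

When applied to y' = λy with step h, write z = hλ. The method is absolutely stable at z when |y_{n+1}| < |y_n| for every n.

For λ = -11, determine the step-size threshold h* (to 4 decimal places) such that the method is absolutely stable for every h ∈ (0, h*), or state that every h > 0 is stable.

(-1.2308,0); λ=-11 ⇒ h* = (16/13)/11 = 0.1119.

Set f=λy, z=hλ:
  k1=λy_n ⇒ h·k1=z·y_n;  k2=λ(1+13/20z)y_n ⇒ h·k2=z(1+13/20z)y_n
  y_{n+1}/y_n = 1 − 1/4z + 5/4z(1+13/20z) = 1 + z + 13/16z²
  R(z) = 1 + z + 13/16z².

Need |R(x)|<1, x<0.
x=-1.16: |R|=0.9333
R=1: x+13/16x²=0 ⇒ x=−16/13=-1.2308; min R=1−1/(4·13/16)=0.6923>−1
Confirm numerically:
  x=-1.069: |R|=0.85949 <1
  x=-0.866: |R|=0.74334 <1
  x=-0.623: |R|=0.69235 <1
  x=-1.432: |R|=1.23413 >1
  x=-1.414: |R|=1.21051 >1
So |R|<1 on (-1.2308, 0).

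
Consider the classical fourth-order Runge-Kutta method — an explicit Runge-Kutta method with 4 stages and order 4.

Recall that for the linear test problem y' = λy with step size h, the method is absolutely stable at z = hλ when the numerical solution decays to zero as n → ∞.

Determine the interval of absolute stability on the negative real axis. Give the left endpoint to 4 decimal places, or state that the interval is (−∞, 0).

On y'=λy, z=hλ:
  order 4, 4-stage ⇒ R(z)=1+z+z^2/2+z^3/6+z^4/24
  (e.g. R(-1.52)=0.27231, |R|=0.27231)

Find x<0 with |R(x)|<1.
x=-1.52: |R|=0.2723
|R(-2.28)|=0.4698 |R(-1.8)|=0.2854 |R(-0.88)|=0.4186
Bisect:
  x_lo=-3.2148 |R|=1.8658  x_hi=-0.1238 |R|=0.8836
  mid=-1.66930 |R|=0.27225 →hi
  mid=-2.44207 |R|=0.59440 →hi
  mid=-2.82846 |R|=1.06706 →lo
  mid=-2.63527 |R|=0.79639 →hi
  mid=-2.73186 |R|=0.92239 →hi
  mid=-2.78016 |R|=0.99229 →hi
  mid=-2.80431 |R|=1.02905 →lo
  mid=-2.79224 |R|=1.01052 →lo
  mid=-2.78620 |R|=1.00137 →lo
  ...
  [-2.78544,-2.78526] ⇒ x*=-2.7853
Stable set (-2.7853, 0).

z∈(-2.7853,0).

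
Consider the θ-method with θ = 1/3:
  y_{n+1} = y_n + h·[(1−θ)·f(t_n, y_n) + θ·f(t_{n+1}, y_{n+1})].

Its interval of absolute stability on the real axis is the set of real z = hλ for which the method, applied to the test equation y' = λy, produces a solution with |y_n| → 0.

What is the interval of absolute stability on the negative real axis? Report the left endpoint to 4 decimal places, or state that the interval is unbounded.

(-6.0000, 0).

Set f=λy, z=hλ:
  y_{n+1} = y_n + z·[2/3·y_n + 1/3·y_{n+1}] ⇒ (1 − 1/3z)y_{n+1} = (1 + 2/3z)y_n
  R(z) = (1 + 2/3z)/(1 − 1/3z).

Solve |R(x)|<1 on ℝ⁻.
x=-0.72: |R|=0.4194
R=−1: 1+2/3x = −1+1/3x ⇒ -1/3x=2 ⇒ x=2/(-1/3)=-6.0000
Confirm numerically:
  x=-4.319: |R|=0.77032 <1
  x=-3.873: |R|=0.69053 <1
  x=-2.775: |R|=0.44156 <1
  x=-2.752: |R|=0.43533 <1
  x=-6.376: |R|=1.04010 >1
  x=-6.045: |R|=1.00498 >1
Interval (-6.0000, 0).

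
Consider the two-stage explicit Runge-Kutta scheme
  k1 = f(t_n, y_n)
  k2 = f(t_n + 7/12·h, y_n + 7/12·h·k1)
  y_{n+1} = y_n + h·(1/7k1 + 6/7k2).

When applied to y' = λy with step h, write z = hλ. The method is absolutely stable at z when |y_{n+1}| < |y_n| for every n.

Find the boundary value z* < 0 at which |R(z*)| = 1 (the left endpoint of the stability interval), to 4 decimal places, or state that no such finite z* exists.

z* = -2.0000.

Test eqn y'=λy, z=hλ:
  k1=λy_n ⇒ h·k1=z·y_n;  k2=λ(1+7/12z)y_n ⇒ h·k2=z(1+7/12z)y_n
  y_{n+1}/y_n = 1 + 1/7z + 6/7z(1+7/12z) = 1 + z + 1/2z²
  Hence R(z) = 1 + z + 1/2z².

Boundary: |R(x)|=1, x<0.
x=-1.02: |R|=0.5002
R=1: x+1/2x²=0 ⇒ x=−2=-2.0000; min R=1−1/(4·1/2)=0.5000>−1
Confirm numerically:
  x=-1.818: |R|=0.83456 <1
  x=-1.743: |R|=0.77602 <1
  x=-1.464: |R|=0.60765 <1
  x=-1.271: |R|=0.53672 <1
  x=-2.452: |R|=1.55415 >1
  x=-2.161: |R|=1.17396 >1
Interval (-2.0000, 0).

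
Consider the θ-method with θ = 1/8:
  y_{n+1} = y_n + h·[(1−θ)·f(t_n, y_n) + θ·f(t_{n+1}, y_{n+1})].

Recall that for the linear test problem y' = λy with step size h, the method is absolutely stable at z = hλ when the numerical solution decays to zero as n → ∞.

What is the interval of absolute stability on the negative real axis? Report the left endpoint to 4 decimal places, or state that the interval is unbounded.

(-2.6667, 0).

With y'=λy (z=hλ):
  y_{n+1} = y_n + z·[7/8·y_n + 1/8·y_{n+1}] ⇒ (1 − 1/8z)y_{n+1} = (1 + 7/8z)y_n
  Hence R(z) = (1 + 7/8z)/(1 − 1/8z).

Find x<0 with |R(x)|<1.
x=-1.61: |R|=0.3403
R=−1: 1+7/8x = −1+1/8x ⇒ -3/4x=2 ⇒ x=2/(-3/4)=-2.6667
Confirm numerically:
  x=-2.581: |R|=0.95142 <1
  x=-1.737: |R|=0.42713 <1
  x=-1.205: |R|=0.04726 <1
  x=-3.242: |R|=1.30706 >1
  x=-3.079: |R|=1.22331 >1
Interval (-2.6667, 0).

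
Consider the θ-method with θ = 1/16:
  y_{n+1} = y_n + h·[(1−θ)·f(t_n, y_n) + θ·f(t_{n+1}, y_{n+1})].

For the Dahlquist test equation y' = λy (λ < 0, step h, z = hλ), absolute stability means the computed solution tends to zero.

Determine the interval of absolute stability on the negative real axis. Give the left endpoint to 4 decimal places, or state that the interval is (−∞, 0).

z∈(-2.2857,0).

On y'=λy, z=hλ:
  y_{n+1} = y_n + z·[15/16·y_n + 1/16·y_{n+1}] ⇒ (1 − 1/16z)y_{n+1} = (1 + 15/16z)y_n
  R(z) = (1 + 15/16z)/(1 − 1/16z).

Solve |R(x)|<1 on ℝ⁻.
x=-1.13: |R|=0.0555
R=−1: 1+15/16x = −1+1/16x ⇒ -7/8x=2 ⇒ x=2/(-7/8)=-2.2857
Confirm numerically:
  x=-2.083: |R|=0.84306 <1
  x=-1.620: |R|=0.47106 <1
  x=-1.413: |R|=0.29834 <1
  x=-1.108: |R|=0.03624 <1
  x=-2.734: |R|=1.33501 >1
  x=-2.661: |R|=1.28155 >1
  x=-2.453: |R|=1.12692 >1
Interval (-2.2857, 0).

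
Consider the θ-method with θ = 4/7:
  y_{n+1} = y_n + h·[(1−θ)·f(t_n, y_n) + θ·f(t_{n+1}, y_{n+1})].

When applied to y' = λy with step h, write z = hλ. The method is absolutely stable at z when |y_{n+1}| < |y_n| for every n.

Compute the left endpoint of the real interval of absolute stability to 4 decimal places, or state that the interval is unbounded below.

(−∞, 0) — no finite endpoint.

With y'=λy (z=hλ):
  y_{n+1} = y_n + z·[3/7·y_n + 4/7·y_{n+1}] ⇒ (1 − 4/7z)y_{n+1} = (1 + 3/7z)y_n
  so R(z) = (1 + 3/7z)/(1 − 4/7z).

Solve |R(x)|<1 on ℝ⁻.
x=-1.32: |R|=0.2476
x=-2: |R|=0.0667
x=-10: |R|=0.4894
x=-100: |R|=0.7199
θ=4/7≥1/2 ⇒ |1+3/7x|<|1−4/7x| ∀x<0 ⇒ unbounded interval.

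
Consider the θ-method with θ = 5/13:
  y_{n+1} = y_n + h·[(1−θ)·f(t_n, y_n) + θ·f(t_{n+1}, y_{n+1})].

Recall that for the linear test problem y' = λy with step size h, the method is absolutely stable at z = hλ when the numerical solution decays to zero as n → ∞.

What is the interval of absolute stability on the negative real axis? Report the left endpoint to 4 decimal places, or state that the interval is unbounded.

Set f=λy, z=hλ:
  y_{n+1} = y_n + z·[8/13·y_n + 5/13·y_{n+1}] ⇒ (1 − 5/13z)y_{n+1} = (1 + 8/13z)y_n
  ⇒ R(z) = (1 + 8/13z)/(1 − 5/13z).

Solve |R(x)|<1 on ℝ⁻.
x=-1.2: |R|=0.1789
R=−1: 1+8/13x = −1+5/13x ⇒ -3/13x=2 ⇒ x=2/(-3/13)=-8.6667
Confirm numerically:
  x=-8.515: |R|=0.99181 <1
  x=-6.193: |R|=0.83121 <1
  x=-3.607: |R|=0.51091 <1
  x=-9.031: |R|=1.01879 >1
  x=-8.857: |R|=1.00997 >1
  x=-8.786: |R|=1.00629 >1
Interval (-8.6667, 0).

(-8.6667, 0).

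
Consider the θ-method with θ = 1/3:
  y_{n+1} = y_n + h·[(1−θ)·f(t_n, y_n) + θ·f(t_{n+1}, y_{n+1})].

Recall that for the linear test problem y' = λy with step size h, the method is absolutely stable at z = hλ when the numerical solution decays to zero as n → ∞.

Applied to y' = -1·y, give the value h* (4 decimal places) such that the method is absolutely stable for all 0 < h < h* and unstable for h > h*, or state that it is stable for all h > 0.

(-6.0000,0); λ=-1 ⇒ h* = (6)/1 = 6.0000.

On y'=λy, z=hλ:
  y_{n+1} = y_n + z·[2/3·y_n + 1/3·y_{n+1}] ⇒ (1 − 1/3z)y_{n+1} = (1 + 2/3z)y_n
  R(z) = (1 + 2/3z)/(1 − 1/3z).

Need |R(x)|<1, x<0.
x=-0.84: |R|=0.3437
R=−1: 1+2/3x = −1+1/3x ⇒ -1/3x=2 ⇒ x=2/(-1/3)=-6.0000
Confirm numerically:
  x=-5.430: |R|=0.93238 <1
  x=-4.982: |R|=0.87246 <1
  x=-4.468: |R|=0.79486 <1
  x=-6.484: |R|=1.05103 >1
  x=-6.465: |R|=1.04913 >1
  x=-6.145: |R|=1.01586 >1
Interval (-6.0000, 0).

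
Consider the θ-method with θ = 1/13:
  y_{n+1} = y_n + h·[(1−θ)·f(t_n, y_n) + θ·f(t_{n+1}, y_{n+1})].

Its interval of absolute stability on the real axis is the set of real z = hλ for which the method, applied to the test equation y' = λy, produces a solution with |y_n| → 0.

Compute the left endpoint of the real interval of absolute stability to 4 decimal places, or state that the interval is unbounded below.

With y'=λy (z=hλ):
  y_{n+1} = y_n + z·[12/13·y_n + 1/13·y_{n+1}] ⇒ (1 − 1/13z)y_{n+1} = (1 + 12/13z)y_n
  ⇒ R(z) = (1 + 12/13z)/(1 − 1/13z).

Boundary: |R(x)|=1, x<0.
x=-0.5: |R|=0.5185
R=−1: 1+12/13x = −1+1/13x ⇒ -11/13x=2 ⇒ x=2/(-11/13)=-2.3636
Confirm numerically:
  x=-2.162: |R|=0.85371 <1
  x=-1.505: |R|=0.34885 <1
  x=-1.459: |R|=0.31178 <1
  x=-1.384: |R|=0.25083 <1
  x=-2.866: |R|=1.34829 >1
  x=-2.462: |R|=1.06998 >1
  x=-2.415: |R|=1.03665 >1
Interval (-2.3636, 0).

z* = -2.3636.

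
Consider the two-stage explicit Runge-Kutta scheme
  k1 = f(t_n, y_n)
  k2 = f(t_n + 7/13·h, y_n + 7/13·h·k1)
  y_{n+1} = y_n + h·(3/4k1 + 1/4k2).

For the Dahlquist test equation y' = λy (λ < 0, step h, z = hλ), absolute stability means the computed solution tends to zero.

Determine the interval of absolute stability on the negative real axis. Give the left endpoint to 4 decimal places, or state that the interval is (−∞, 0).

With y'=λy (z=hλ):
  k1=λy_n ⇒ h·k1=z·y_n;  k2=λ(1+7/13z)y_n ⇒ h·k2=z(1+7/13z)y_n
  y_{n+1}/y_n = 1 + 3/4z + 1/4z(1+7/13z) = 1 + z + 7/52z²
  Hence R(z) = 1 + z + 7/52z².

Find x<0 with |R(x)|<1.
x=-1.58: |R|=0.2439
R=1: x+7/52x²=0 ⇒ x=−52/7=-7.4286; min R=1−1/(4·7/52)=-0.8571>−1
Confirm numerically:
  x=-5.238: |R|=0.54461 <1
  x=-4.447: |R|=0.78487 <1
  x=-4.339: |R|=0.80461 <1
  x=-3.085: |R|=0.80384 <1
  x=-7.573: |R|=1.14724 >1
  x=-7.554: |R|=1.12755 >1
Interval (-7.4286, 0).

z∈(-7.4286,0).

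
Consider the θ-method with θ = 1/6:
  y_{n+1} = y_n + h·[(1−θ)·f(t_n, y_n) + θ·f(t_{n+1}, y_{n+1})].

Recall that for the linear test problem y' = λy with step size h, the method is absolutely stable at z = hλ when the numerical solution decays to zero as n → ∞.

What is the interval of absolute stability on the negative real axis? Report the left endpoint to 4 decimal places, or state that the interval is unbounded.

On y'=λy, z=hλ:
  y_{n+1} = y_n + z·[5/6·y_n + 1/6·y_{n+1}] ⇒ (1 − 1/6z)y_{n+1} = (1 + 5/6z)y_n
  ⇒ R(z) = (1 + 5/6z)/(1 − 1/6z).

Boundary: |R(x)|=1, x<0.
x=-0.41: |R|=0.6162
R=−1: 1+5/6x = −1+1/6x ⇒ -2/3x=2 ⇒ x=2/(-2/3)=-3.0000
Confirm numerically:
  x=-2.692: |R|=0.85826 <1
  x=-2.278: |R|=0.65112 <1
  x=-1.954: |R|=0.47398 <1
  x=-3.565: |R|=1.23628 >1
  x=-3.338: |R|=1.14478 >1
  x=-3.042: |R|=1.01858 >1
Stable set (-3.0000, 0).

z∈(-3.0000,0).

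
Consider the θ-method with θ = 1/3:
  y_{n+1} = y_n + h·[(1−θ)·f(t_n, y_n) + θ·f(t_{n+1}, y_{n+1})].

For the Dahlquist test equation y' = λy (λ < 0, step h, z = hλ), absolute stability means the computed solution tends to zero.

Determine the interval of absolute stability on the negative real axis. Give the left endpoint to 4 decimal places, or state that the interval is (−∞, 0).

With y'=λy (z=hλ):
  y_{n+1} = y_n + z·[2/3·y_n + 1/3·y_{n+1}] ⇒ (1 − 1/3z)y_{n+1} = (1 + 2/3z)y_n
  Hence R(z) = (1 + 2/3z)/(1 − 1/3z).

Solve |R(x)|<1 on ℝ⁻.
x=-1.57: |R|=0.0306
R=−1: 1+2/3x = −1+1/3x ⇒ -1/3x=2 ⇒ x=2/(-1/3)=-6.0000
Confirm numerically:
  x=-5.614: |R|=0.95519 <1
  x=-4.803: |R|=0.84660 <1
  x=-4.742: |R|=0.83751 <1
  x=-3.517: |R|=0.61900 <1
  x=-6.410: |R|=1.04357 >1
  x=-6.212: |R|=1.02301 >1
Stable set (-6.0000, 0).

z∈(-6.0000,0).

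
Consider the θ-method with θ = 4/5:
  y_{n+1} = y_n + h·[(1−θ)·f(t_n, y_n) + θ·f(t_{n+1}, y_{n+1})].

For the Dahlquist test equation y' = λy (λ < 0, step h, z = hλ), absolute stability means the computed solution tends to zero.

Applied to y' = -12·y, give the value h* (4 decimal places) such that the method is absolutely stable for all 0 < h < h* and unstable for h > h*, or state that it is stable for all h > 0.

unbounded; (−∞, 0). Any h>0 works for λ=-12.

With y'=λy (z=hλ):
  y_{n+1} = y_n + z·[1/5·y_n + 4/5·y_{n+1}] ⇒ (1 − 4/5z)y_{n+1} = (1 + 1/5z)y_n
  R(z) = (1 + 1/5z)/(1 − 4/5z).

Boundary: |R(x)|=1, x<0.
x=-0.84: |R|=0.4976
x=-2: |R|=0.2308
x=-10: |R|=0.1111
x=-100: |R|=0.2346
θ=4/5≥1/2 ⇒ |1+1/5x|<|1−4/5x| ∀x<0 ⇒ stable on all of ℝ⁻.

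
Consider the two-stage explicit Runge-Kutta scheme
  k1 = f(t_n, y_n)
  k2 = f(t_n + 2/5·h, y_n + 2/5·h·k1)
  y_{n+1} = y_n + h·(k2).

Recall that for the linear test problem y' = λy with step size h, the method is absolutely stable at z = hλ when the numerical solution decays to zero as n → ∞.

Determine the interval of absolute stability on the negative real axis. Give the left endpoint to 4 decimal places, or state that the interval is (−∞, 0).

z∈(-2.5000,0).

Test eqn y'=λy, z=hλ:
  k1=λy_n ⇒ h·k1=z·y_n;  k2=λ(1+2/5z)y_n ⇒ h·k2=z(1+2/5z)y_n
  y_{n+1}/y_n = 1 + z(1+2/5z) = 1 + z + 2/5z²
  Hence R(z) = 1 + z + 2/5z².

Need |R(x)|<1, x<0.
x=-0.88: |R|=0.4298
R=1: x+2/5x²=0 ⇒ x=−5/2=-2.5000; min R=1−1/(4·2/5)=0.3750>−1
Confirm numerically:
  x=-2.300: |R|=0.81600 <1
  x=-2.080: |R|=0.65056 <1
  x=-1.160: |R|=0.37824 <1
  x=-1.041: |R|=0.39247 <1
  x=-2.651: |R|=1.16012 >1
  x=-2.582: |R|=1.08469 >1
  x=-2.574: |R|=1.07619 >1
Interval (-2.5000, 0).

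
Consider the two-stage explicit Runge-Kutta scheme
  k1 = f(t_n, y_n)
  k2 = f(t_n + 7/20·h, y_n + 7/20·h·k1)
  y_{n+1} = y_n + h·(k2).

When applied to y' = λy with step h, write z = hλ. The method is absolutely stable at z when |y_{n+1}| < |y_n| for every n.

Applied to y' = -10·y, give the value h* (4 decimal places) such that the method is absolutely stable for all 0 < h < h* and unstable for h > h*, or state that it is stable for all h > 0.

(-2.8571,0); λ=-10 ⇒ h* = (20/7)/10 = 0.2857.

With y'=λy (z=hλ):
  k1=λy_n ⇒ h·k1=z·y_n;  k2=λ(1+7/20z)y_n ⇒ h·k2=z(1+7/20z)y_n
  y_{n+1}/y_n = 1 + z(1+7/20z) = 1 + z + 7/20z²
  R(z) = 1 + z + 7/20z².

Solve |R(x)|<1 on ℝ⁻.
x=-0.57: |R|=0.5437
R=1: x+7/20x²=0 ⇒ x=−20/7=-2.8571; min R=1−1/(4·7/20)=0.2857>−1
Confirm numerically:
  x=-2.192: |R|=0.48970 <1
  x=-1.984: |R|=0.39369 <1
  x=-1.277: |R|=0.29376 <1
  x=-3.164: |R|=1.33981 >1
  x=-3.110: |R|=1.27523 >1
  x=-3.057: |R|=1.21384 >1
Interval (-2.8571, 0).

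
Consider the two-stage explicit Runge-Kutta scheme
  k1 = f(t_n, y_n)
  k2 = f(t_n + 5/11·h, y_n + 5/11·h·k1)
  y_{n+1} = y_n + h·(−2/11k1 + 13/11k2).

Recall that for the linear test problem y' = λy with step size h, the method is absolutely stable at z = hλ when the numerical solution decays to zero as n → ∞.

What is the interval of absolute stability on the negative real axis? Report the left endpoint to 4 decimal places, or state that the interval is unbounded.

Set f=λy, z=hλ:
  k1=λy_n ⇒ h·k1=z·y_n;  k2=λ(1+5/11z)y_n ⇒ h·k2=z(1+5/11z)y_n
  y_{n+1}/y_n = 1 − 2/11z + 13/11z(1+5/11z) = 1 + z + 65/121z²
  Hence R(z) = 1 + z + 65/121z².

Boundary: |R(x)|=1, x<0.
x=-0.97: |R|=0.5354
R=1: x+65/121x²=0 ⇒ x=−121/65=-1.8615; min R=1−1/(4·65/121)=0.5346>−1
Confirm numerically:
  x=-1.811: |R|=0.95083 <1
  x=-1.801: |R|=0.94143 <1
  x=-1.490: |R|=0.70262 <1
  x=-2.367: |R|=1.64271 >1
  x=-2.028: |R|=1.18135 >1
So |R|<1 on (-1.8615, 0).

(-1.8615, 0).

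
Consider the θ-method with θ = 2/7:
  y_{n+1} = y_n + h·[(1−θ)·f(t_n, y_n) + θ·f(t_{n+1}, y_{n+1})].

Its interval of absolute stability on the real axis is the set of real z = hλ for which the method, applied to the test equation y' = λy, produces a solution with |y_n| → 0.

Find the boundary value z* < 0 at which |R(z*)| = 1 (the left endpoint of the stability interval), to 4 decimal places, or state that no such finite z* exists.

z* = -4.6667.

Test eqn y'=λy, z=hλ:
  y_{n+1} = y_n + z·[5/7·y_n + 2/7·y_{n+1}] ⇒ (1 − 2/7z)y_{n+1} = (1 + 5/7z)y_n
  ⇒ R(z) = (1 + 5/7z)/(1 − 2/7z).

Need |R(x)|<1, x<0.
x=-1: |R|=0.2222
R=−1: 1+5/7x = −1+2/7x ⇒ -3/7x=2 ⇒ x=2/(-3/7)=-4.6667
Confirm numerically:
  x=-4.350: |R|=0.93949 <1
  x=-3.787: |R|=0.81892 <1
  x=-2.749: |R|=0.53969 <1
  x=-1.966: |R|=0.25887 <1
  x=-5.095: |R|=1.07475 >1
  x=-5.012: |R|=1.06086 >1
  x=-4.891: |R|=1.04010 >1
Interval (-4.6667, 0).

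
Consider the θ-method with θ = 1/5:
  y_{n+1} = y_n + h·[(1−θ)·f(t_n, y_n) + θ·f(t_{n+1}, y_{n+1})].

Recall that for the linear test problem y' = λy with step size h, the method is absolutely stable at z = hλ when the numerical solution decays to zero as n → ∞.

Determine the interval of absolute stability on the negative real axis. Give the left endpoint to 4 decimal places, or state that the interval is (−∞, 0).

(-3.3333, 0).

On y'=λy, z=hλ:
  y_{n+1} = y_n + z·[4/5·y_n + 1/5·y_{n+1}] ⇒ (1 − 1/5z)y_{n+1} = (1 + 4/5z)y_n
  Hence R(z) = (1 + 4/5z)/(1 − 1/5z).

Boundary: |R(x)|=1, x<0.
x=-1.44: |R|=0.1180
R=−1: 1+4/5x = −1+1/5x ⇒ -3/5x=2 ⇒ x=2/(-3/5)=-3.3333
Confirm numerically:
  x=-2.430: |R|=0.63526 <1
  x=-2.113: |R|=0.48531 <1
  x=-1.694: |R|=0.26531 <1
  x=-1.620: |R|=0.22356 <1
  x=-3.916: |R|=1.19605 >1
  x=-3.778: |R|=1.15197 >1
Stable set (-3.3333, 0).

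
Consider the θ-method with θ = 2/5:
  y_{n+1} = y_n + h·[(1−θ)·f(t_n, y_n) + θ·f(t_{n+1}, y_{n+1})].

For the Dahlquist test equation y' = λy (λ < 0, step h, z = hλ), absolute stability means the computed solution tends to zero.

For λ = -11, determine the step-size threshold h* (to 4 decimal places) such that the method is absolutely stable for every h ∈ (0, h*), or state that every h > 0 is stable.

Set f=λy, z=hλ:
  y_{n+1} = y_n + z·[3/5·y_n + 2/5·y_{n+1}] ⇒ (1 − 2/5z)y_{n+1} = (1 + 3/5z)y_n
  R(z) = (1 + 3/5z)/(1 − 2/5z).

Find x<0 with |R(x)|<1.
x=-0.73: |R|=0.4350
R=−1: 1+3/5x = −1+2/5x ⇒ -1/5x=2 ⇒ x=2/(-1/5)=-10.0000
Confirm numerically:
  x=-9.617: |R|=0.98420 <1
  x=-9.425: |R|=0.97589 <1
  x=-7.573: |R|=0.87953 <1
  x=-4.504: |R|=0.60765 <1
  x=-10.430: |R|=1.01663 >1
  x=-10.273: |R|=1.01069 >1
  x=-10.254: |R|=1.00996 >1
Interval (-10.0000, 0).

(-10.0000,0); λ=-11 ⇒ h* = (10)/11 = 0.9091.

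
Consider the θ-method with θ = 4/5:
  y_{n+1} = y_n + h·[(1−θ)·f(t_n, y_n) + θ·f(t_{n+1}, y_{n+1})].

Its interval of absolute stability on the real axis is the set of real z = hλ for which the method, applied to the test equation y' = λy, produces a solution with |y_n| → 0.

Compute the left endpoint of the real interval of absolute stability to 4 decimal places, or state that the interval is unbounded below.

On y'=λy, z=hλ:
  y_{n+1} = y_n + z·[1/5·y_n + 4/5·y_{n+1}] ⇒ (1 − 4/5z)y_{n+1} = (1 + 1/5z)y_n
  Hence R(z) = (1 + 1/5z)/(1 − 4/5z).

Need |R(x)|<1, x<0.
x=-0.63: |R|=0.5811
x=-2: |R|=0.2308
x=-10: |R|=0.1111
x=-100: |R|=0.2346
θ=4/5≥1/2 ⇒ |1+1/5x|<|1−4/5x| ∀x<0 ⇒ unbounded interval.

unbounded; (−∞, 0).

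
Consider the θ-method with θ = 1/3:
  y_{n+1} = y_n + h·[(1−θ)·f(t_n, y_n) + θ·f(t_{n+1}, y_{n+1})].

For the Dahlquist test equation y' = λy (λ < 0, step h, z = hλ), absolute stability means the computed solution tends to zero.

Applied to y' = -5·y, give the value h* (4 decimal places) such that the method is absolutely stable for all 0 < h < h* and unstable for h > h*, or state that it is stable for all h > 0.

(-6.0000,0); λ=-5 ⇒ h* = (6)/5 = 1.2000.

Test eqn y'=λy, z=hλ:
  y_{n+1} = y_n + z·[2/3·y_n + 1/3·y_{n+1}] ⇒ (1 − 1/3z)y_{n+1} = (1 + 2/3z)y_n
  so R(z) = (1 + 2/3z)/(1 − 1/3z).

Boundary: |R(x)|=1, x<0.
x=-0.64: |R|=0.4725
R=−1: 1+2/3x = −1+1/3x ⇒ -1/3x=2 ⇒ x=2/(-1/3)=-6.0000
Confirm numerically:
  x=-5.559: |R|=0.94848 <1
  x=-5.119: |R|=0.89149 <1
  x=-2.976: |R|=0.49398 <1
  x=-6.309: |R|=1.03319 >1
  x=-6.225: |R|=1.02439 >1
Stable set (-6.0000, 0).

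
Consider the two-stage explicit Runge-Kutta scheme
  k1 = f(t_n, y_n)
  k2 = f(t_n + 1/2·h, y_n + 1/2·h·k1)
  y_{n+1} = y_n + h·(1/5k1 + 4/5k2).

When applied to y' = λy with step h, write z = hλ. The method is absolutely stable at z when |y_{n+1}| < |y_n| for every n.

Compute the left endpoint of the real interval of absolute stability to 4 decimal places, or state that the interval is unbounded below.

Set f=λy, z=hλ:
  k1=λy_n ⇒ h·k1=z·y_n;  k2=λ(1+1/2z)y_n ⇒ h·k2=z(1+1/2z)y_n
  y_{n+1}/y_n = 1 + 1/5z + 4/5z(1+1/2z) = 1 + z + 2/5z²
  ⇒ R(z) = 1 + z + 2/5z².

Solve |R(x)|<1 on ℝ⁻.
x=-1.46: |R|=0.3926
R=1: x+2/5x²=0 ⇒ x=−5/2=-2.5000; min R=1−1/(4·2/5)=0.3750>−1
Confirm numerically:
  x=-1.954: |R|=0.57325 <1
  x=-1.941: |R|=0.56599 <1
  x=-1.890: |R|=0.53884 <1
  x=-2.882: |R|=1.44037 >1
  x=-2.684: |R|=1.19754 >1
  x=-2.549: |R|=1.04996 >1
Interval (-2.5000, 0).

z* = -2.5000.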